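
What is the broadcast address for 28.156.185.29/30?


Network: 28.156.185.28/30
Host bits = 2
Set all host bits to 1:
Broadcast: 28.156.185.31


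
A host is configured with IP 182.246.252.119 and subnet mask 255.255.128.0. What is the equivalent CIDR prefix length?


Binary: 11111111.11111111.10000000.00000000
Count leading 1s
Prefix: /17


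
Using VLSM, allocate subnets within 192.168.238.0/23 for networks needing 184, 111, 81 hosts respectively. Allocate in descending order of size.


184 hosts -> /24 (254 usable): 192.168.238.0/24
111 hosts -> /25 (126 usable): 192.168.239.0/25
81 hosts -> /25 (126 usable): 192.168.239.128/25
Allocation: 192.168.238.0/24 (184 hosts, 254 usable); 192.168.239.0/25 (111 hosts, 126 usable); 192.168.239.128/25 (81 hosts, 126 usable)


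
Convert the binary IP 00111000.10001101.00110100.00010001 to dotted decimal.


00111000 = 56
10001101 = 141
00110100 = 52
00010001 = 17
IP: 56.141.52.17


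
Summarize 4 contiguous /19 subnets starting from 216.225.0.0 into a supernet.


Original prefix: /19
Number of subnets: 4 = 2^2
New prefix = 19 - 2 = 17
Supernet: 216.225.0.0/17


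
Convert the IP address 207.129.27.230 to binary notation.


207 = 11001111
129 = 10000001
27 = 00011011
230 = 11100110
Binary: 11001111.10000001.00011011.11100110


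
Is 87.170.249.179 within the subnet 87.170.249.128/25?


Subnet network: 87.170.249.128
Test IP AND mask: 87.170.249.128
Yes, 87.170.249.179 is in 87.170.249.128/25


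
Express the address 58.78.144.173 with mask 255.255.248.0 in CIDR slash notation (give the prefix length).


Binary: 11111111.11111111.11111000.00000000
Count leading 1s
Prefix: /21


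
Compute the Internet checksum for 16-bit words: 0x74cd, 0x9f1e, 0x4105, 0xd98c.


Sum all words (with carry folding):
+ 0x74cd = 0x74cd
+ 0x9f1e = 0x13ec
+ 0x4105 = 0x54f1
+ 0xd98c = 0x2e7e
One's complement: ~0x2e7e
Checksum = 0xd181


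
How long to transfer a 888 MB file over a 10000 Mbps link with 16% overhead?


Effective throughput = 10000 * (1 - 16/100) = 8400 Mbps
File size in Mb = 888 * 8 = 7104 Mb
Time = 7104 / 8400
Time = 0.8457 seconds


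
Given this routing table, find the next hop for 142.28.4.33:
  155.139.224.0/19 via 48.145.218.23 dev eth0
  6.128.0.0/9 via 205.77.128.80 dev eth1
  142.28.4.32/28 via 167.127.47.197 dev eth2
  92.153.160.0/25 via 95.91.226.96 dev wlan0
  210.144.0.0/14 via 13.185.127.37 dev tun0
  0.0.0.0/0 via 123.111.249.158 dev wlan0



Longest prefix match for 142.28.4.33:
  /19 155.139.224.0: no
  /9 6.128.0.0: no
  /28 142.28.4.32: MATCH
  /25 92.153.160.0: no
  /14 210.144.0.0: no
  /0 0.0.0.0: MATCH
Selected: next-hop 167.127.47.197 via eth2 (matched /28)


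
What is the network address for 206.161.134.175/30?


IP:   11001110.10100001.10000110.10101111
Mask: 11111111.11111111.11111111.11111100
AND operation:
Net:  11001110.10100001.10000110.10101100
Network: 206.161.134.172/30


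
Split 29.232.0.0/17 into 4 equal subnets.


New prefix = 17 + 2 = 19
Each subnet has 8192 addresses
  29.232.0.0/19
  29.232.32.0/19
  29.232.64.0/19
  29.232.96.0/19
Subnets: 29.232.0.0/19, 29.232.32.0/19, 29.232.64.0/19, 29.232.96.0/19


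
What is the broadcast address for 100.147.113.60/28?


Network: 100.147.113.48/28
Host bits = 4
Set all host bits to 1:
Broadcast: 100.147.113.63


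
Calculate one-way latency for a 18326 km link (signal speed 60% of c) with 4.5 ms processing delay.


Speed = 0.6 * 3e5 km/s = 180000 km/s
Propagation delay = 18326 / 180000 = 0.1018 s = 101.8111 ms
Processing delay = 4.5 ms
Total one-way latency = 106.3111 ms


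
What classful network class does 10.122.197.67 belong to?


First octet: 10
Binary: 00001010
0xxxxxxx -> Class A (1-126)
Class A, default mask 255.0.0.0 (/8)


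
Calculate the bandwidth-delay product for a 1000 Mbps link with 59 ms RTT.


BDP = bandwidth * RTT
= 1000 Mbps * 59 ms
= 1000 * 1e6 * 59 / 1000 bits
= 59000000 bits
= 7375000 bytes
= 7202.1484 KB
BDP = 59000000 bits (7375000 bytes)


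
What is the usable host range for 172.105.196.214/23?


Network: 172.105.196.0
Broadcast: 172.105.197.255
First usable = network + 1
Last usable = broadcast - 1
Range: 172.105.196.1 to 172.105.197.254


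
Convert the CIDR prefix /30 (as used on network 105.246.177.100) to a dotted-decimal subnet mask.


/30 means 30 network bits, 2 host bits
Binary: 11111111111111111111111111111100
Mask: 255.255.255.252


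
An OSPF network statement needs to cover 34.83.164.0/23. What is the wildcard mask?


Subnet mask: 255.255.254.0
Wildcard = 255.255.255.255 - subnet mask
255 - 255 = 0
255 - 255 = 0
255 - 254 = 1
255 - 0 = 255
Wildcard: 0.0.1.255


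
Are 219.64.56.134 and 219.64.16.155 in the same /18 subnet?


Mask: 255.255.192.0
219.64.56.134 AND mask = 219.64.0.0
219.64.16.155 AND mask = 219.64.0.0
Yes, same subnet (219.64.0.0)


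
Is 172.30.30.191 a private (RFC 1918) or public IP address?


RFC 1918 private ranges:
  10.0.0.0/8 (10.0.0.0 - 10.255.255.255)
  172.16.0.0/12 (172.16.0.0 - 172.31.255.255)
  192.168.0.0/16 (192.168.0.0 - 192.168.255.255)
Private (in 172.16.0.0/12)


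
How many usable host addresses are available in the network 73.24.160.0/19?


Host bits = 32 - 19 = 13
Total addresses = 2^13 = 8192
Usable = total - 2 (network and broadcast)
Usable hosts: 8190


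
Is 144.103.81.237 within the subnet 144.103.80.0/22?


Subnet network: 144.103.80.0
Test IP AND mask: 144.103.80.0
Yes, 144.103.81.237 is in 144.103.80.0/22


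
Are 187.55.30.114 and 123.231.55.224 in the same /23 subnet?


Mask: 255.255.254.0
187.55.30.114 AND mask = 187.55.30.0
123.231.55.224 AND mask = 123.231.54.0
No, different subnets (187.55.30.0 vs 123.231.54.0)


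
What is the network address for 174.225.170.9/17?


IP:   10101110.11100001.10101010.00001001
Mask: 11111111.11111111.10000000.00000000
AND operation:
Net:  10101110.11100001.10000000.00000000
Network: 174.225.128.0/17


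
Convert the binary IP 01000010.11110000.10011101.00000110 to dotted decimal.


01000010 = 66
11110000 = 240
10011101 = 157
00000110 = 6
IP: 66.240.157.6


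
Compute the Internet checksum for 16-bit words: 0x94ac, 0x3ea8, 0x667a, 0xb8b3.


Sum all words (with carry folding):
+ 0x94ac = 0x94ac
+ 0x3ea8 = 0xd354
+ 0x667a = 0x39cf
+ 0xb8b3 = 0xf282
One's complement: ~0xf282
Checksum = 0x0d7d


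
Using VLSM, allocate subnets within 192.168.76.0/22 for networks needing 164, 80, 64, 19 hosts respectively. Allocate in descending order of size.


164 hosts -> /24 (254 usable): 192.168.76.0/24
80 hosts -> /25 (126 usable): 192.168.77.0/25
64 hosts -> /25 (126 usable): 192.168.77.128/25
19 hosts -> /27 (30 usable): 192.168.78.0/27
Allocation: 192.168.76.0/24 (164 hosts, 254 usable); 192.168.77.0/25 (80 hosts, 126 usable); 192.168.77.128/25 (64 hosts, 126 usable); 192.168.78.0/27 (19 hosts, 30 usable)


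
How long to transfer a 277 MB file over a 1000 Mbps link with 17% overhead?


Effective throughput = 1000 * (1 - 17/100) = 830 Mbps
File size in Mb = 277 * 8 = 2216 Mb
Time = 2216 / 830
Time = 2.6699 seconds


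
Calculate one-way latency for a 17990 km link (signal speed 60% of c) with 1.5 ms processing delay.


Speed = 0.6 * 3e5 km/s = 180000 km/s
Propagation delay = 17990 / 180000 = 0.0999 s = 99.9444 ms
Processing delay = 1.5 ms
Total one-way latency = 101.4444 ms


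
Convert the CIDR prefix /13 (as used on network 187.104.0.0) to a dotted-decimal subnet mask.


/13 means 13 network bits, 19 host bits
Binary: 11111111111110000000000000000000
Mask: 255.248.0.0


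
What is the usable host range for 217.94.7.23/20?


Network: 217.94.0.0
Broadcast: 217.94.15.255
First usable = network + 1
Last usable = broadcast - 1
Range: 217.94.0.1 to 217.94.15.254


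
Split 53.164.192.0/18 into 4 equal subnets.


New prefix = 18 + 2 = 20
Each subnet has 4096 addresses
  53.164.192.0/20
  53.164.208.0/20
  53.164.224.0/20
  53.164.240.0/20
Subnets: 53.164.192.0/20, 53.164.208.0/20, 53.164.224.0/20, 53.164.240.0/20


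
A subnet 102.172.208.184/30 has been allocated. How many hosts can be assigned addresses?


Host bits = 32 - 30 = 2
Total addresses = 2^2 = 4
Usable = total - 2 (network and broadcast)
Usable hosts: 2


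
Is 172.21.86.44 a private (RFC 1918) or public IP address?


RFC 1918 private ranges:
  10.0.0.0/8 (10.0.0.0 - 10.255.255.255)
  172.16.0.0/12 (172.16.0.0 - 172.31.255.255)
  192.168.0.0/16 (192.168.0.0 - 192.168.255.255)
Private (in 172.16.0.0/12)


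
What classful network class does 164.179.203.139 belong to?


First octet: 164
Binary: 10100100
10xxxxxx -> Class B (128-191)
Class B, default mask 255.255.0.0 (/16)


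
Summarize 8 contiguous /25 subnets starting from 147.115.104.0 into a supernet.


Original prefix: /25
Number of subnets: 8 = 2^3
New prefix = 25 - 3 = 22
Supernet: 147.115.104.0/22


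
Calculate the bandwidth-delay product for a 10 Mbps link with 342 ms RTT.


BDP = bandwidth * RTT
= 10 Mbps * 342 ms
= 10 * 1e6 * 342 / 1000 bits
= 3420000 bits
= 427500 bytes
= 417.4805 KB
BDP = 3420000 bits (427500 bytes)


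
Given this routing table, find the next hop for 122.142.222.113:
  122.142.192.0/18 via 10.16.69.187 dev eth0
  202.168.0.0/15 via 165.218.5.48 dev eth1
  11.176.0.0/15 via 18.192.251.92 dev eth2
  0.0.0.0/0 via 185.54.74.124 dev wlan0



Longest prefix match for 122.142.222.113:
  /18 122.142.192.0: MATCH
  /15 202.168.0.0: no
  /15 11.176.0.0: no
  /0 0.0.0.0: MATCH
Selected: next-hop 10.16.69.187 via eth0 (matched /18)


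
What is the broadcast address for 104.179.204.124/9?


Network: 104.128.0.0/9
Host bits = 23
Set all host bits to 1:
Broadcast: 104.255.255.255


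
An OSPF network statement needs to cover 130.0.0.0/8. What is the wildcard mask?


Subnet mask: 255.0.0.0
Wildcard = 255.255.255.255 - subnet mask
255 - 255 = 0
255 - 0 = 255
255 - 0 = 255
255 - 0 = 255
Wildcard: 0.255.255.255


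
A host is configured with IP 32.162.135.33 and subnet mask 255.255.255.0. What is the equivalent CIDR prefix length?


Binary: 11111111.11111111.11111111.00000000
Count leading 1s
Prefix: /24


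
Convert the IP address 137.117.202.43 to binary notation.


137 = 10001001
117 = 01110101
202 = 11001010
43 = 00101011
Binary: 10001001.01110101.11001010.00101011


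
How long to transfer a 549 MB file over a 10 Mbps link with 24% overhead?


Effective throughput = 10 * (1 - 24/100) = 7.6 Mbps
File size in Mb = 549 * 8 = 4392 Mb
Time = 4392 / 7.6
Time = 577.8947 seconds


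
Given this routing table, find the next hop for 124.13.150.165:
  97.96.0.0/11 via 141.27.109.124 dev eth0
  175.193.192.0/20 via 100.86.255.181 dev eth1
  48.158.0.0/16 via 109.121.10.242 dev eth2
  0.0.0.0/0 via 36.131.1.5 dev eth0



Longest prefix match for 124.13.150.165:
  /11 97.96.0.0: no
  /20 175.193.192.0: no
  /16 48.158.0.0: no
  /0 0.0.0.0: MATCH
Selected: next-hop 36.131.1.5 via eth0 (matched /0)


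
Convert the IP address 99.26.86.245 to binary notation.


99 = 01100011
26 = 00011010
86 = 01010110
245 = 11110101
Binary: 01100011.00011010.01010110.11110101


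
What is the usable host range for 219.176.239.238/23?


Network: 219.176.238.0
Broadcast: 219.176.239.255
First usable = network + 1
Last usable = broadcast - 1
Range: 219.176.238.1 to 219.176.239.254


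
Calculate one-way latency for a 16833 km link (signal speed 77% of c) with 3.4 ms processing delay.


Speed = 0.77 * 3e5 km/s = 231000 km/s
Propagation delay = 16833 / 231000 = 0.0729 s = 72.8701 ms
Processing delay = 3.4 ms
Total one-way latency = 76.2701 ms


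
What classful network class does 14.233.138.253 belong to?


First octet: 14
Binary: 00001110
0xxxxxxx -> Class A (1-126)
Class A, default mask 255.0.0.0 (/8)


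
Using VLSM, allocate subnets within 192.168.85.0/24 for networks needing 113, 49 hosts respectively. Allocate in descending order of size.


113 hosts -> /25 (126 usable): 192.168.85.0/25
49 hosts -> /26 (62 usable): 192.168.85.128/26
Allocation: 192.168.85.0/25 (113 hosts, 126 usable); 192.168.85.128/26 (49 hosts, 62 usable)


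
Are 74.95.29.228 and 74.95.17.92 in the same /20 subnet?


Mask: 255.255.240.0
74.95.29.228 AND mask = 74.95.16.0
74.95.17.92 AND mask = 74.95.16.0
Yes, same subnet (74.95.16.0)


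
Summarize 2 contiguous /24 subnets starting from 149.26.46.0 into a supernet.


Original prefix: /24
Number of subnets: 2 = 2^1
New prefix = 24 - 1 = 23
Supernet: 149.26.46.0/23


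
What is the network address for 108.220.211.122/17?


IP:   01101100.11011100.11010011.01111010
Mask: 11111111.11111111.10000000.00000000
AND operation:
Net:  01101100.11011100.10000000.00000000
Network: 108.220.128.0/17


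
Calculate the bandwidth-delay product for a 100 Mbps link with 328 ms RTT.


BDP = bandwidth * RTT
= 100 Mbps * 328 ms
= 100 * 1e6 * 328 / 1000 bits
= 32800000 bits
= 4100000 bytes
= 4003.9062 KB
BDP = 32800000 bits (4100000 bytes)


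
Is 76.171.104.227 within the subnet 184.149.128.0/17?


Subnet network: 184.149.128.0
Test IP AND mask: 76.171.0.0
No, 76.171.104.227 is not in 184.149.128.0/17


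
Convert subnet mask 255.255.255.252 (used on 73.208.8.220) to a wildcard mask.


Subnet mask: 255.255.255.252
Wildcard = 255.255.255.255 - subnet mask
255 - 255 = 0
255 - 255 = 0
255 - 255 = 0
255 - 252 = 3
Wildcard: 0.0.0.3


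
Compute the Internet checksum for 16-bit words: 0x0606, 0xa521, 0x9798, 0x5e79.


Sum all words (with carry folding):
+ 0x0606 = 0x0606
+ 0xa521 = 0xab27
+ 0x9798 = 0x42c0
+ 0x5e79 = 0xa139
One's complement: ~0xa139
Checksum = 0x5ec6


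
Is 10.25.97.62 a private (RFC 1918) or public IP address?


RFC 1918 private ranges:
  10.0.0.0/8 (10.0.0.0 - 10.255.255.255)
  172.16.0.0/12 (172.16.0.0 - 172.31.255.255)
  192.168.0.0/16 (192.168.0.0 - 192.168.255.255)
Private (in 10.0.0.0/8)


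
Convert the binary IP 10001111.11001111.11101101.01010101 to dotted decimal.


10001111 = 143
11001111 = 207
11101101 = 237
01010101 = 85
IP: 143.207.237.85


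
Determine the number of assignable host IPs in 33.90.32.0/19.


Host bits = 32 - 19 = 13
Total addresses = 2^13 = 8192
Usable = total - 2 (network and broadcast)
Usable hosts: 8190


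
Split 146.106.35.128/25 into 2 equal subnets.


New prefix = 25 + 1 = 26
Each subnet has 64 addresses
  146.106.35.128/26
  146.106.35.192/26
Subnets: 146.106.35.128/26, 146.106.35.192/26


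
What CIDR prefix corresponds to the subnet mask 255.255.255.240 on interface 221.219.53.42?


Binary: 11111111.11111111.11111111.11110000
Count leading 1s
Prefix: /28


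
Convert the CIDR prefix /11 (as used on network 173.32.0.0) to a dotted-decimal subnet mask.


/11 means 11 network bits, 21 host bits
Binary: 11111111111000000000000000000000
Mask: 255.224.0.0


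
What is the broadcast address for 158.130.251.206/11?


Network: 158.128.0.0/11
Host bits = 21
Set all host bits to 1:
Broadcast: 158.159.255.255


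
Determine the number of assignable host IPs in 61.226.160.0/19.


Host bits = 32 - 19 = 13
Total addresses = 2^13 = 8192
Usable = total - 2 (network and broadcast)
Usable hosts: 8190


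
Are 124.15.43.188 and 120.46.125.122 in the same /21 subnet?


Mask: 255.255.248.0
124.15.43.188 AND mask = 124.15.40.0
120.46.125.122 AND mask = 120.46.120.0
No, different subnets (124.15.40.0 vs 120.46.120.0)


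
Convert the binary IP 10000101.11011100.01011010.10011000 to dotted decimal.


10000101 = 133
11011100 = 220
01011010 = 90
10011000 = 152
IP: 133.220.90.152


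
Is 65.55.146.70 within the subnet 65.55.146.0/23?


Subnet network: 65.55.146.0
Test IP AND mask: 65.55.146.0
Yes, 65.55.146.70 is in 65.55.146.0/23


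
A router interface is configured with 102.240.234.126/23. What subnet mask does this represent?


/23 means 23 network bits, 9 host bits
Binary: 11111111111111111111111000000000
Mask: 255.255.254.0


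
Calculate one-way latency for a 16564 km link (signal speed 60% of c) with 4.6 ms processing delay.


Speed = 0.6 * 3e5 km/s = 180000 km/s
Propagation delay = 16564 / 180000 = 0.092 s = 92.0222 ms
Processing delay = 4.6 ms
Total one-way latency = 96.6222 ms


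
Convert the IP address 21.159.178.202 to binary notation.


21 = 00010101
159 = 10011111
178 = 10110010
202 = 11001010
Binary: 00010101.10011111.10110010.11001010


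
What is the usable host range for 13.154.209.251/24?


Network: 13.154.209.0
Broadcast: 13.154.209.255
First usable = network + 1
Last usable = broadcast - 1
Range: 13.154.209.1 to 13.154.209.254


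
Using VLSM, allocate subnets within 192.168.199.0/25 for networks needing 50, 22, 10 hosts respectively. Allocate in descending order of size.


50 hosts -> /26 (62 usable): 192.168.199.0/26
22 hosts -> /27 (30 usable): 192.168.199.64/27
10 hosts -> /28 (14 usable): 192.168.199.96/28
Allocation: 192.168.199.0/26 (50 hosts, 62 usable); 192.168.199.64/27 (22 hosts, 30 usable); 192.168.199.96/28 (10 hosts, 14 usable)


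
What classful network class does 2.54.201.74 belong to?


First octet: 2
Binary: 00000010
0xxxxxxx -> Class A (1-126)
Class A, default mask 255.0.0.0 (/8)


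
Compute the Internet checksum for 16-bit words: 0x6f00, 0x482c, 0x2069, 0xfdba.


Sum all words (with carry folding):
+ 0x6f00 = 0x6f00
+ 0x482c = 0xb72c
+ 0x2069 = 0xd795
+ 0xfdba = 0xd550
One's complement: ~0xd550
Checksum = 0x2aaf


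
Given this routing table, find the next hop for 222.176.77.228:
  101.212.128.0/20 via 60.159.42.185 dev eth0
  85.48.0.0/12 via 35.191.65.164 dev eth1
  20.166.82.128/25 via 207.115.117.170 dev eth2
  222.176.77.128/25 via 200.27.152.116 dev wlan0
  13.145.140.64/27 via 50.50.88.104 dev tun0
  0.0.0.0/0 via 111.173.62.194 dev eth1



Longest prefix match for 222.176.77.228:
  /20 101.212.128.0: no
  /12 85.48.0.0: no
  /25 20.166.82.128: no
  /25 222.176.77.128: MATCH
  /27 13.145.140.64: no
  /0 0.0.0.0: MATCH
Selected: next-hop 200.27.152.116 via wlan0 (matched /25)


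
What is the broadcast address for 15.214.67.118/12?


Network: 15.208.0.0/12
Host bits = 20
Set all host bits to 1:
Broadcast: 15.223.255.255


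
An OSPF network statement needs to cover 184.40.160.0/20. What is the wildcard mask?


Subnet mask: 255.255.240.0
Wildcard = 255.255.255.255 - subnet mask
255 - 255 = 0
255 - 255 = 0
255 - 240 = 15
255 - 0 = 255
Wildcard: 0.0.15.255


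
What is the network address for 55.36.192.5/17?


IP:   00110111.00100100.11000000.00000101
Mask: 11111111.11111111.10000000.00000000
AND operation:
Net:  00110111.00100100.10000000.00000000
Network: 55.36.128.0/17


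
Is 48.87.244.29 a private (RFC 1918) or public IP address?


RFC 1918 private ranges:
  10.0.0.0/8 (10.0.0.0 - 10.255.255.255)
  172.16.0.0/12 (172.16.0.0 - 172.31.255.255)
  192.168.0.0/16 (192.168.0.0 - 192.168.255.255)
Public (not in any RFC 1918 range)


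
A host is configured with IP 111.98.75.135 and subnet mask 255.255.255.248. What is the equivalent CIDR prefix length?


Binary: 11111111.11111111.11111111.11111000
Count leading 1s
Prefix: /29


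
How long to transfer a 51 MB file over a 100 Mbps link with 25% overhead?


Effective throughput = 100 * (1 - 25/100) = 75 Mbps
File size in Mb = 51 * 8 = 408 Mb
Time = 408 / 75
Time = 5.44 seconds


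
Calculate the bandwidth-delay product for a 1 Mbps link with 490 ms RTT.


BDP = bandwidth * RTT
= 1 Mbps * 490 ms
= 1 * 1e6 * 490 / 1000 bits
= 490000 bits
= 61250 bytes
= 59.8145 KB
BDP = 490000 bits (61250 bytes)


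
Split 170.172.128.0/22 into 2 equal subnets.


New prefix = 22 + 1 = 23
Each subnet has 512 addresses
  170.172.128.0/23
  170.172.130.0/23
Subnets: 170.172.128.0/23, 170.172.130.0/23


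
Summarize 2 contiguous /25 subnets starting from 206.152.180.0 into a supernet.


Original prefix: /25
Number of subnets: 2 = 2^1
New prefix = 25 - 1 = 24
Supernet: 206.152.180.0/24


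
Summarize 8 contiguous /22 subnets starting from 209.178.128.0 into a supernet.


Original prefix: /22
Number of subnets: 8 = 2^3
New prefix = 22 - 3 = 19
Supernet: 209.178.128.0/19


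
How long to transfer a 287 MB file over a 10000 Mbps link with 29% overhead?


Effective throughput = 10000 * (1 - 29/100) = 7100 Mbps
File size in Mb = 287 * 8 = 2296 Mb
Time = 2296 / 7100
Time = 0.3234 seconds


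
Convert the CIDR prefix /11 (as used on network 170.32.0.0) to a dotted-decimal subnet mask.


/11 means 11 network bits, 21 host bits
Binary: 11111111111000000000000000000000
Mask: 255.224.0.0


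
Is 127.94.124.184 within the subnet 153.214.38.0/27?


Subnet network: 153.214.38.0
Test IP AND mask: 127.94.124.160
No, 127.94.124.184 is not in 153.214.38.0/27


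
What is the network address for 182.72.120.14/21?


IP:   10110110.01001000.01111000.00001110
Mask: 11111111.11111111.11111000.00000000
AND operation:
Net:  10110110.01001000.01111000.00000000
Network: 182.72.120.0/21


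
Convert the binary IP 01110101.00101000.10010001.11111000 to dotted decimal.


01110101 = 117
00101000 = 40
10010001 = 145
11111000 = 248
IP: 117.40.145.248


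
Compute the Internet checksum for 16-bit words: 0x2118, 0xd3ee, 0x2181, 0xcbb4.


Sum all words (with carry folding):
+ 0x2118 = 0x2118
+ 0xd3ee = 0xf506
+ 0x2181 = 0x1688
+ 0xcbb4 = 0xe23c
One's complement: ~0xe23c
Checksum = 0x1dc3


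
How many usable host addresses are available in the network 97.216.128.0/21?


Host bits = 32 - 21 = 11
Total addresses = 2^11 = 2048
Usable = total - 2 (network and broadcast)
Usable hosts: 2046


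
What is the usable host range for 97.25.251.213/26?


Network: 97.25.251.192
Broadcast: 97.25.251.255
First usable = network + 1
Last usable = broadcast - 1
Range: 97.25.251.193 to 97.25.251.254


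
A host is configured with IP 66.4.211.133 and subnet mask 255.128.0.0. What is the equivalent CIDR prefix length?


Binary: 11111111.10000000.00000000.00000000
Count leading 1s
Prefix: /9


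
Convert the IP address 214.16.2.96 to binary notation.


214 = 11010110
16 = 00010000
2 = 00000010
96 = 01100000
Binary: 11010110.00010000.00000010.01100000


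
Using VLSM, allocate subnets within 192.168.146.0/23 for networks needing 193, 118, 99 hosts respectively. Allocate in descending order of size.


193 hosts -> /24 (254 usable): 192.168.146.0/24
118 hosts -> /25 (126 usable): 192.168.147.0/25
99 hosts -> /25 (126 usable): 192.168.147.128/25
Allocation: 192.168.146.0/24 (193 hosts, 254 usable); 192.168.147.0/25 (118 hosts, 126 usable); 192.168.147.128/25 (99 hosts, 126 usable)


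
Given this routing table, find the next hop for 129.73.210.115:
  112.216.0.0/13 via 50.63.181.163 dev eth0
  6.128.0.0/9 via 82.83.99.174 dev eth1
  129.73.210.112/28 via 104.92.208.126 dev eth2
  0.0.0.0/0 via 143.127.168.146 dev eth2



Longest prefix match for 129.73.210.115:
  /13 112.216.0.0: no
  /9 6.128.0.0: no
  /28 129.73.210.112: MATCH
  /0 0.0.0.0: MATCH
Selected: next-hop 104.92.208.126 via eth2 (matched /28)


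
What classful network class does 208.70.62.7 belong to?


First octet: 208
Binary: 11010000
110xxxxx -> Class C (192-223)
Class C, default mask 255.255.255.0 (/24)


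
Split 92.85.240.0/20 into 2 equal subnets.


New prefix = 20 + 1 = 21
Each subnet has 2048 addresses
  92.85.240.0/21
  92.85.248.0/21
Subnets: 92.85.240.0/21, 92.85.248.0/21


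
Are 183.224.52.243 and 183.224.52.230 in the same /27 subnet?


Mask: 255.255.255.224
183.224.52.243 AND mask = 183.224.52.224
183.224.52.230 AND mask = 183.224.52.224
Yes, same subnet (183.224.52.224)


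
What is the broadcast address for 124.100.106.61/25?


Network: 124.100.106.0/25
Host bits = 7
Set all host bits to 1:
Broadcast: 124.100.106.127


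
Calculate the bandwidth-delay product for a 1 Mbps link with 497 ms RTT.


BDP = bandwidth * RTT
= 1 Mbps * 497 ms
= 1 * 1e6 * 497 / 1000 bits
= 497000 bits
= 62125 bytes
= 60.6689 KB
BDP = 497000 bits (62125 bytes)


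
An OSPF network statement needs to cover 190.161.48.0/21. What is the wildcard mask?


Subnet mask: 255.255.248.0
Wildcard = 255.255.255.255 - subnet mask
255 - 255 = 0
255 - 255 = 0
255 - 248 = 7
255 - 0 = 255
Wildcard: 0.0.7.255


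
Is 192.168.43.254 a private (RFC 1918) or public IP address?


RFC 1918 private ranges:
  10.0.0.0/8 (10.0.0.0 - 10.255.255.255)
  172.16.0.0/12 (172.16.0.0 - 172.31.255.255)
  192.168.0.0/16 (192.168.0.0 - 192.168.255.255)
Private (in 192.168.0.0/16)


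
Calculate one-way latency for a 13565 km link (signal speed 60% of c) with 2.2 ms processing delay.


Speed = 0.6 * 3e5 km/s = 180000 km/s
Propagation delay = 13565 / 180000 = 0.0754 s = 75.3611 ms
Processing delay = 2.2 ms
Total one-way latency = 77.5611 ms


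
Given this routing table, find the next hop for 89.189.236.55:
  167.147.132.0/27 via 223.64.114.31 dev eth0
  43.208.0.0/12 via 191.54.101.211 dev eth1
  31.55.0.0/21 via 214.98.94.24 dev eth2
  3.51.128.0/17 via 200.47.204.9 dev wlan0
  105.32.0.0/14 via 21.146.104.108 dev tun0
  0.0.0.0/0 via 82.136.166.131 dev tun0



Longest prefix match for 89.189.236.55:
  /27 167.147.132.0: no
  /12 43.208.0.0: no
  /21 31.55.0.0: no
  /17 3.51.128.0: no
  /14 105.32.0.0: no
  /0 0.0.0.0: MATCH
Selected: next-hop 82.136.166.131 via tun0 (matched /0)


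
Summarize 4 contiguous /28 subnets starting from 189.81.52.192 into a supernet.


Original prefix: /28
Number of subnets: 4 = 2^2
New prefix = 28 - 2 = 26
Supernet: 189.81.52.192/26


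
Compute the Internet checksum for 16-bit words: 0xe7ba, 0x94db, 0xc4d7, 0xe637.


Sum all words (with carry folding):
+ 0xe7ba = 0xe7ba
+ 0x94db = 0x7c96
+ 0xc4d7 = 0x416e
+ 0xe637 = 0x27a6
One's complement: ~0x27a6
Checksum = 0xd859


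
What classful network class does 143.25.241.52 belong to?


First octet: 143
Binary: 10001111
10xxxxxx -> Class B (128-191)
Class B, default mask 255.255.0.0 (/16)


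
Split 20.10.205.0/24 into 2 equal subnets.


New prefix = 24 + 1 = 25
Each subnet has 128 addresses
  20.10.205.0/25
  20.10.205.128/25
Subnets: 20.10.205.0/25, 20.10.205.128/25


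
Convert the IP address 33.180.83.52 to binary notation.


33 = 00100001
180 = 10110100
83 = 01010011
52 = 00110100
Binary: 00100001.10110100.01010011.00110100


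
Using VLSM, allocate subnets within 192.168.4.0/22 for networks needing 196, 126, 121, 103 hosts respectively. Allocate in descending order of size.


196 hosts -> /24 (254 usable): 192.168.4.0/24
126 hosts -> /25 (126 usable): 192.168.5.0/25
121 hosts -> /25 (126 usable): 192.168.5.128/25
103 hosts -> /25 (126 usable): 192.168.6.0/25
Allocation: 192.168.4.0/24 (196 hosts, 254 usable); 192.168.5.0/25 (126 hosts, 126 usable); 192.168.5.128/25 (121 hosts, 126 usable); 192.168.6.0/25 (103 hosts, 126 usable)


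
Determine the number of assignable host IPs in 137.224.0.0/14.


Host bits = 32 - 14 = 18
Total addresses = 2^18 = 262144
Usable = total - 2 (network and broadcast)
Usable hosts: 262142


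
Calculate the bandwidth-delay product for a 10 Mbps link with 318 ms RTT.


BDP = bandwidth * RTT
= 10 Mbps * 318 ms
= 10 * 1e6 * 318 / 1000 bits
= 3180000 bits
= 397500 bytes
= 388.1836 KB
BDP = 3180000 bits (397500 bytes)


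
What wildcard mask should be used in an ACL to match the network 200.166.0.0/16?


Subnet mask: 255.255.0.0
Wildcard = 255.255.255.255 - subnet mask
255 - 255 = 0
255 - 255 = 0
255 - 0 = 255
255 - 0 = 255
Wildcard: 0.0.255.255


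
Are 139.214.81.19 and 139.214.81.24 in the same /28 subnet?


Mask: 255.255.255.240
139.214.81.19 AND mask = 139.214.81.16
139.214.81.24 AND mask = 139.214.81.16
Yes, same subnet (139.214.81.16)


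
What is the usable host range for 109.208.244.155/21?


Network: 109.208.240.0
Broadcast: 109.208.247.255
First usable = network + 1
Last usable = broadcast - 1
Range: 109.208.240.1 to 109.208.247.254


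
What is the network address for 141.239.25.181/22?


IP:   10001101.11101111.00011001.10110101
Mask: 11111111.11111111.11111100.00000000
AND operation:
Net:  10001101.11101111.00011000.00000000
Network: 141.239.24.0/22


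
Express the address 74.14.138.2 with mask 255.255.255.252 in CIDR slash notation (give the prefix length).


Binary: 11111111.11111111.11111111.11111100
Count leading 1s
Prefix: /30


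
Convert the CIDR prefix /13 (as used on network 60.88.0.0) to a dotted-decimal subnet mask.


/13 means 13 network bits, 19 host bits
Binary: 11111111111110000000000000000000
Mask: 255.248.0.0


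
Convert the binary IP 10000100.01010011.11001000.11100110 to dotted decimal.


10000100 = 132
01010011 = 83
11001000 = 200
11100110 = 230
IP: 132.83.200.230


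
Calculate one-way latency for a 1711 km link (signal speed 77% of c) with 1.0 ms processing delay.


Speed = 0.77 * 3e5 km/s = 231000 km/s
Propagation delay = 1711 / 231000 = 0.0074 s = 7.4069 ms
Processing delay = 1.0 ms
Total one-way latency = 8.4069 ms


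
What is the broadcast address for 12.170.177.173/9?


Network: 12.128.0.0/9
Host bits = 23
Set all host bits to 1:
Broadcast: 12.255.255.255


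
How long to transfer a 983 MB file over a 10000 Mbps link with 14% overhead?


Effective throughput = 10000 * (1 - 14/100) = 8600 Mbps
File size in Mb = 983 * 8 = 7864 Mb
Time = 7864 / 8600
Time = 0.9144 seconds


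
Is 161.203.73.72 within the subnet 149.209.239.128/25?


Subnet network: 149.209.239.128
Test IP AND mask: 161.203.73.0
No, 161.203.73.72 is not in 149.209.239.128/25


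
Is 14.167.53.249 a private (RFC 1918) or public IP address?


RFC 1918 private ranges:
  10.0.0.0/8 (10.0.0.0 - 10.255.255.255)
  172.16.0.0/12 (172.16.0.0 - 172.31.255.255)
  192.168.0.0/16 (192.168.0.0 - 192.168.255.255)
Public (not in any RFC 1918 range)


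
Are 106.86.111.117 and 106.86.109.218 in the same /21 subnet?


Mask: 255.255.248.0
106.86.111.117 AND mask = 106.86.104.0
106.86.109.218 AND mask = 106.86.104.0
Yes, same subnet (106.86.104.0)


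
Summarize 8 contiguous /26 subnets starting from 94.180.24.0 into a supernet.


Original prefix: /26
Number of subnets: 8 = 2^3
New prefix = 26 - 3 = 23
Supernet: 94.180.24.0/23


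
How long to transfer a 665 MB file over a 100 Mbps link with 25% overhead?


Effective throughput = 100 * (1 - 25/100) = 75 Mbps
File size in Mb = 665 * 8 = 5320 Mb
Time = 5320 / 75
Time = 70.9333 seconds


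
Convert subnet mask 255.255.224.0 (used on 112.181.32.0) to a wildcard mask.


Subnet mask: 255.255.224.0
Wildcard = 255.255.255.255 - subnet mask
255 - 255 = 0
255 - 255 = 0
255 - 224 = 31
255 - 0 = 255
Wildcard: 0.0.31.255


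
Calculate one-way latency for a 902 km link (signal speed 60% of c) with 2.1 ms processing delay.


Speed = 0.6 * 3e5 km/s = 180000 km/s
Propagation delay = 902 / 180000 = 0.005 s = 5.0111 ms
Processing delay = 2.1 ms
Total one-way latency = 7.1111 ms


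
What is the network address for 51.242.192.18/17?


IP:   00110011.11110010.11000000.00010010
Mask: 11111111.11111111.10000000.00000000
AND operation:
Net:  00110011.11110010.10000000.00000000
Network: 51.242.128.0/17


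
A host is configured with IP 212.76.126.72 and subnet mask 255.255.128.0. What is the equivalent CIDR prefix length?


Binary: 11111111.11111111.10000000.00000000
Count leading 1s
Prefix: /17


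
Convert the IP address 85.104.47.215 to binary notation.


85 = 01010101
104 = 01101000
47 = 00101111
215 = 11010111
Binary: 01010101.01101000.00101111.11010111


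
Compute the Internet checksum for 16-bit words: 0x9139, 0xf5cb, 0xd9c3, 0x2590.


Sum all words (with carry folding):
+ 0x9139 = 0x9139
+ 0xf5cb = 0x8705
+ 0xd9c3 = 0x60c9
+ 0x2590 = 0x8659
One's complement: ~0x8659
Checksum = 0x79a6


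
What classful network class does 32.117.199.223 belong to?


First octet: 32
Binary: 00100000
0xxxxxxx -> Class A (1-126)
Class A, default mask 255.0.0.0 (/8)


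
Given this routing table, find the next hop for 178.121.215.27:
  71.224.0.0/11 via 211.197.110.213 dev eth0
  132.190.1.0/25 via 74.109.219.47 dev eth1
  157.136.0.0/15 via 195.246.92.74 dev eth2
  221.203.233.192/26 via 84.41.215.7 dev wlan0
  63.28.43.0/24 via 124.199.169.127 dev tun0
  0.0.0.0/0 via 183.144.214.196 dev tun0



Longest prefix match for 178.121.215.27:
  /11 71.224.0.0: no
  /25 132.190.1.0: no
  /15 157.136.0.0: no
  /26 221.203.233.192: no
  /24 63.28.43.0: no
  /0 0.0.0.0: MATCH
Selected: next-hop 183.144.214.196 via tun0 (matched /0)


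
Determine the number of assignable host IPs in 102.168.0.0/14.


Host bits = 32 - 14 = 18
Total addresses = 2^18 = 262144
Usable = total - 2 (network and broadcast)
Usable hosts: 262142


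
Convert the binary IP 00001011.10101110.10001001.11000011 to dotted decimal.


00001011 = 11
10101110 = 174
10001001 = 137
11000011 = 195
IP: 11.174.137.195


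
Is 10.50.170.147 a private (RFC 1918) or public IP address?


RFC 1918 private ranges:
  10.0.0.0/8 (10.0.0.0 - 10.255.255.255)
  172.16.0.0/12 (172.16.0.0 - 172.31.255.255)
  192.168.0.0/16 (192.168.0.0 - 192.168.255.255)
Private (in 10.0.0.0/8)


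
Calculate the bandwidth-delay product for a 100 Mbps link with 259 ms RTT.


BDP = bandwidth * RTT
= 100 Mbps * 259 ms
= 100 * 1e6 * 259 / 1000 bits
= 25900000 bits
= 3237500 bytes
= 3161.6211 KB
BDP = 25900000 bits (3237500 bytes)


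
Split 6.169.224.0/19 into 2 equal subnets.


New prefix = 19 + 1 = 20
Each subnet has 4096 addresses
  6.169.224.0/20
  6.169.240.0/20
Subnets: 6.169.224.0/20, 6.169.240.0/20


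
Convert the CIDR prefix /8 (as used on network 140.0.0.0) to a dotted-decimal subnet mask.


/8 means 8 network bits, 24 host bits
Binary: 11111111000000000000000000000000
Mask: 255.0.0.0


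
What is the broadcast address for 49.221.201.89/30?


Network: 49.221.201.88/30
Host bits = 2
Set all host bits to 1:
Broadcast: 49.221.201.91


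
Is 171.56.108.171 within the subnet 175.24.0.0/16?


Subnet network: 175.24.0.0
Test IP AND mask: 171.56.0.0
No, 171.56.108.171 is not in 175.24.0.0/16


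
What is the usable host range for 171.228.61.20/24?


Network: 171.228.61.0
Broadcast: 171.228.61.255
First usable = network + 1
Last usable = broadcast - 1
Range: 171.228.61.1 to 171.228.61.254


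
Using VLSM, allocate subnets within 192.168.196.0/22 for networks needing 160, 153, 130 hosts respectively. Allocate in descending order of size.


160 hosts -> /24 (254 usable): 192.168.196.0/24
153 hosts -> /24 (254 usable): 192.168.197.0/24
130 hosts -> /24 (254 usable): 192.168.198.0/24
Allocation: 192.168.196.0/24 (160 hosts, 254 usable); 192.168.197.0/24 (153 hosts, 254 usable); 192.168.198.0/24 (130 hosts, 254 usable)


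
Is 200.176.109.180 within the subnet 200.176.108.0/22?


Subnet network: 200.176.108.0
Test IP AND mask: 200.176.108.0
Yes, 200.176.109.180 is in 200.176.108.0/22


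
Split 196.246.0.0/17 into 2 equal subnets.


New prefix = 17 + 1 = 18
Each subnet has 16384 addresses
  196.246.0.0/18
  196.246.64.0/18
Subnets: 196.246.0.0/18, 196.246.64.0/18


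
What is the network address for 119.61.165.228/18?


IP:   01110111.00111101.10100101.11100100
Mask: 11111111.11111111.11000000.00000000
AND operation:
Net:  01110111.00111101.10000000.00000000
Network: 119.61.128.0/18


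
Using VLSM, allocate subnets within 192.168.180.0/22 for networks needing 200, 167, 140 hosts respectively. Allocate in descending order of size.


200 hosts -> /24 (254 usable): 192.168.180.0/24
167 hosts -> /24 (254 usable): 192.168.181.0/24
140 hosts -> /24 (254 usable): 192.168.182.0/24
Allocation: 192.168.180.0/24 (200 hosts, 254 usable); 192.168.181.0/24 (167 hosts, 254 usable); 192.168.182.0/24 (140 hosts, 254 usable)


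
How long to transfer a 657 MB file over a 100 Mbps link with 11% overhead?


Effective throughput = 100 * (1 - 11/100) = 89 Mbps
File size in Mb = 657 * 8 = 5256 Mb
Time = 5256 / 89
Time = 59.0562 seconds


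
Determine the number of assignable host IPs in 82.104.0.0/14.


Host bits = 32 - 14 = 18
Total addresses = 2^18 = 262144
Usable = total - 2 (network and broadcast)
Usable hosts: 262142


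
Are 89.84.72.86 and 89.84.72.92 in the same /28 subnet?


Mask: 255.255.255.240
89.84.72.86 AND mask = 89.84.72.80
89.84.72.92 AND mask = 89.84.72.80
Yes, same subnet (89.84.72.80)


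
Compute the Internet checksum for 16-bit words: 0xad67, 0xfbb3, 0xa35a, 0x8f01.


Sum all words (with carry folding):
+ 0xad67 = 0xad67
+ 0xfbb3 = 0xa91b
+ 0xa35a = 0x4c76
+ 0x8f01 = 0xdb77
One's complement: ~0xdb77
Checksum = 0x2488


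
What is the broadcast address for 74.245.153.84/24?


Network: 74.245.153.0/24
Host bits = 8
Set all host bits to 1:
Broadcast: 74.245.153.255


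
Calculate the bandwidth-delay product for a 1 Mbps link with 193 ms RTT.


BDP = bandwidth * RTT
= 1 Mbps * 193 ms
= 1 * 1e6 * 193 / 1000 bits
= 193000 bits
= 24125 bytes
= 23.5596 KB
BDP = 193000 bits (24125 bytes)


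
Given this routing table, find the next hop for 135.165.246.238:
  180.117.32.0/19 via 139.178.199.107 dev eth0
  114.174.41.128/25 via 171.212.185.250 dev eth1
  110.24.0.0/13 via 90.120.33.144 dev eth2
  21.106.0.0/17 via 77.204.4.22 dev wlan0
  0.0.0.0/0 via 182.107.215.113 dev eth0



Longest prefix match for 135.165.246.238:
  /19 180.117.32.0: no
  /25 114.174.41.128: no
  /13 110.24.0.0: no
  /17 21.106.0.0: no
  /0 0.0.0.0: MATCH
Selected: next-hop 182.107.215.113 via eth0 (matched /0)


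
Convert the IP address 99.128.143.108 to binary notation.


99 = 01100011
128 = 10000000
143 = 10001111
108 = 01101100
Binary: 01100011.10000000.10001111.01101100


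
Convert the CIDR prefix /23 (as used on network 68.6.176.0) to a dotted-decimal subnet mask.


/23 means 23 network bits, 9 host bits
Binary: 11111111111111111111111000000000
Mask: 255.255.254.0


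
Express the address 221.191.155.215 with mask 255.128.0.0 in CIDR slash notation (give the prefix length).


Binary: 11111111.10000000.00000000.00000000
Count leading 1s
Prefix: /9


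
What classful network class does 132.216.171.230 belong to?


First octet: 132
Binary: 10000100
10xxxxxx -> Class B (128-191)
Class B, default mask 255.255.0.0 (/16)


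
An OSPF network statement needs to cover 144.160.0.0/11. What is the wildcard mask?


Subnet mask: 255.224.0.0
Wildcard = 255.255.255.255 - subnet mask
255 - 255 = 0
255 - 224 = 31
255 - 0 = 255
255 - 0 = 255
Wildcard: 0.31.255.255


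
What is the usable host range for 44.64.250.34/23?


Network: 44.64.250.0
Broadcast: 44.64.251.255
First usable = network + 1
Last usable = broadcast - 1
Range: 44.64.250.1 to 44.64.251.254


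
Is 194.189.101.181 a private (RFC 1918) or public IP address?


RFC 1918 private ranges:
  10.0.0.0/8 (10.0.0.0 - 10.255.255.255)
  172.16.0.0/12 (172.16.0.0 - 172.31.255.255)
  192.168.0.0/16 (192.168.0.0 - 192.168.255.255)
Public (not in any RFC 1918 range)


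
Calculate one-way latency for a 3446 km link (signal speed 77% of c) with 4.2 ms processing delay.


Speed = 0.77 * 3e5 km/s = 231000 km/s
Propagation delay = 3446 / 231000 = 0.0149 s = 14.9177 ms
Processing delay = 4.2 ms
Total one-way latency = 19.1177 ms


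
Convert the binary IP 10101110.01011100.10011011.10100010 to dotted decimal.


10101110 = 174
01011100 = 92
10011011 = 155
10100010 = 162
IP: 174.92.155.162


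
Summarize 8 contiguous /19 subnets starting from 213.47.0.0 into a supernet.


Original prefix: /19
Number of subnets: 8 = 2^3
New prefix = 19 - 3 = 16
Supernet: 213.47.0.0/16


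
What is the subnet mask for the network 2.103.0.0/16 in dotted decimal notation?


/16 means 16 network bits, 16 host bits
Binary: 11111111111111110000000000000000
Mask: 255.255.0.0
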